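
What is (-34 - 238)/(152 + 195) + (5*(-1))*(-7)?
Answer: 11873/347 ≈ 34.216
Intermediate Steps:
(-34 - 238)/(152 + 195) + (5*(-1))*(-7) = -272/347 - 5*(-7) = -272*1/347 + 35 = -272/347 + 35 = 11873/347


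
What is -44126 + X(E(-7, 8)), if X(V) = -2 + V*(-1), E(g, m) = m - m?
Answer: -44128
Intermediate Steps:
E(g, m) = 0
X(V) = -2 - V
-44126 + X(E(-7, 8)) = -44126 + (-2 - 1*0) = -44126 + (-2 + 0) = -44126 - 2 = -44128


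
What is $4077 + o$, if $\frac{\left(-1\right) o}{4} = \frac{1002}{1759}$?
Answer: $\frac{7167435}{1759} \approx 4074.7$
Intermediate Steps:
$o = - \frac{4008}{1759}$ ($o = - 4 \cdot \frac{1002}{1759} = - 4 \cdot 1002 \cdot \frac{1}{1759} = \left(-4\right) \frac{1002}{1759} = - \frac{4008}{1759} \approx -2.2786$)
$4077 + o = 4077 - \frac{4008}{1759} = \frac{7167435}{1759}$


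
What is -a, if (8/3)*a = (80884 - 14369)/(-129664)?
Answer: 199545/1037312 ≈ 0.19237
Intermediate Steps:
a = -199545/1037312 (a = 3*((80884 - 14369)/(-129664))/8 = 3*(66515*(-1/129664))/8 = (3/8)*(-66515/129664) = -199545/1037312 ≈ -0.19237)
-a = -1*(-199545/1037312) = 199545/1037312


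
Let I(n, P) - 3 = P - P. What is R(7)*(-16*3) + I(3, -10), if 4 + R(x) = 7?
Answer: -141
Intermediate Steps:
R(x) = 3 (R(x) = -4 + 7 = 3)
I(n, P) = 3 (I(n, P) = 3 + (P - P) = 3 + 0 = 3)
R(7)*(-16*3) + I(3, -10) = 3*(-16*3) + 3 = 3*(-48) + 3 = -144 + 3 = -141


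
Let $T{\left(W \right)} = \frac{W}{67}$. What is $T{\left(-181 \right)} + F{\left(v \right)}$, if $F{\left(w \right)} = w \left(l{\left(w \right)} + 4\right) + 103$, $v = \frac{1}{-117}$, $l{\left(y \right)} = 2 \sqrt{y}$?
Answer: $\frac{785972}{7839} - \frac{2 i \sqrt{13}}{4563} \approx 100.26 - 0.0015803 i$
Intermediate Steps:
$T{\left(W \right)} = \frac{W}{67}$ ($T{\left(W \right)} = W \frac{1}{67} = \frac{W}{67}$)
$v = - \frac{1}{117} \approx -0.008547$
$F{\left(w \right)} = 103 + w \left(4 + 2 \sqrt{w}\right)$ ($F{\left(w \right)} = w \left(2 \sqrt{w} + 4\right) + 103 = w \left(4 + 2 \sqrt{w}\right) + 103 = 103 + w \left(4 + 2 \sqrt{w}\right)$)
$T{\left(-181 \right)} + F{\left(v \right)} = \frac{1}{67} \left(-181\right) + \left(103 + 2 \left(- \frac{1}{117}\right)^{\frac{3}{2}} + 4 \left(- \frac{1}{117}\right)\right) = - \frac{181}{67} + \left(103 + 2 \left(- \frac{i \sqrt{13}}{4563}\right) - \frac{4}{117}\right) = - \frac{181}{67} - \left(- \frac{12047}{117} + \frac{2 i \sqrt{13}}{4563}\right) = - \frac{181}{67} + \left(\frac{12047}{117} - \frac{2 i \sqrt{13}}{4563}\right) = \frac{785972}{7839} - \frac{2 i \sqrt{13}}{4563}$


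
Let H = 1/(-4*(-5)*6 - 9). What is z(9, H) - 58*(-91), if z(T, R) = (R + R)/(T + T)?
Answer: 5272723/999 ≈ 5278.0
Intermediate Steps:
H = 1/111 (H = 1/(20*6 - 9) = 1/(120 - 9) = 1/111 ≈ 0.0090090)
z(T, R) = R/T (z(T, R) = (2*R)/((2*T)) = (2*R)*(1/(2*T)) = R/T)
z(9, H) - 58*(-91) = (1/111)/9 - 58*(-91) = (1/111)*(1/9) + 5278 = 1/999 + 5278 = 5272723/999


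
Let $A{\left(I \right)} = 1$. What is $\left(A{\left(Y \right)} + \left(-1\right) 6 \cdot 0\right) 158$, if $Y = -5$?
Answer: $158$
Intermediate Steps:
$\left(A{\left(Y \right)} + \left(-1\right) 6 \cdot 0\right) 158 = \left(1 + \left(-1\right) 6 \cdot 0\right) 158 = \left(1 - 0\right) 158 = \left(1 + 0\right) 158 = 1 \cdot 158 = 158$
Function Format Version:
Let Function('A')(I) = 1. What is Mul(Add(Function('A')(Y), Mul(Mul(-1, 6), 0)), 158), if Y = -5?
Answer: 158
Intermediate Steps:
Mul(Add(Function('A')(Y), Mul(Mul(-1, 6), 0)), 158) = Mul(Add(1, Mul(Mul(-1, 6), 0)), 158) = Mul(Add(1, Mul(-6, 0)), 158) = Mul(Add(1, 0), 158) = Mul(1, 158) = 158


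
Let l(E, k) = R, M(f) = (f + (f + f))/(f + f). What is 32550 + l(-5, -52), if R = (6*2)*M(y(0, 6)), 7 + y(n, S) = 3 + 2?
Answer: 32568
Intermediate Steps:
y(n, S) = -2 (y(n, S) = -7 + (3 + 2) = -7 + 5 = -2)
M(f) = 3/2 (M(f) = (f + 2*f)/((2*f)) = (3*f)*(1/(2*f)) = 3/2)
R = 18 (R = (6*2)*(3/2) = 12*(3/2) = 18)
l(E, k) = 18
32550 + l(-5, -52) = 32550 + 18 = 32568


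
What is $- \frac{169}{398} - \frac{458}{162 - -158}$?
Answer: $- \frac{59091}{31840} \approx -1.8559$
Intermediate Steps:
$- \frac{169}{398} - \frac{458}{162 - -158} = \left(-169\right) \frac{1}{398} - \frac{458}{162 + 158} = - \frac{169}{398} - \frac{458}{320} = - \frac{169}{398} - \frac{229}{160} = - \frac{59091}{31840}$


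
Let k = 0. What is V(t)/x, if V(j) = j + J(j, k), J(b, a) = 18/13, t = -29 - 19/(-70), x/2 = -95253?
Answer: 24883/173360460 ≈ 0.00014353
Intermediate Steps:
x = -190506 (x = 2*(-95253) = -190506)
t = -2011/70 (t = -29 - 19*(-1)/70 = -29 - 1*(-19/70) = -29 + 19/70 = -2011/70 ≈ -28.729)
J(b, a) = 18/13 (J(b, a) = 18*(1/13) = 18/13)
V(j) = 18/13 + j (V(j) = j + 18/13 = 18/13 + j)
V(t)/x = (18/13 - 2011/70)/(-190506) = -24883/910*(-1/190506) = 24883/173360460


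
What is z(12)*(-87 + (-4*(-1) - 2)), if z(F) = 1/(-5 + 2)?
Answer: 85/3 ≈ 28.333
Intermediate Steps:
z(F) = -1/3 (z(F) = 1/(-3) = -1/3)
z(12)*(-87 + (-4*(-1) - 2)) = -(-87 + (-4*(-1) - 2))/3 = -(-87 + (4 - 2))/3 = -(-87 + 2)/3 = -1/3*(-85) = 85/3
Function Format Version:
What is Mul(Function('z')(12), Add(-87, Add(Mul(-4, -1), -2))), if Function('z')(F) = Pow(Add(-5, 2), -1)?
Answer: Rational(85, 3) ≈ 28.333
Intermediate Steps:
Function('z')(F) = Rational(-1, 3) (Function('z')(F) = Pow(-3, -1) = Rational(-1, 3))
Mul(Function('z')(12), Add(-87, Add(Mul(-4, -1), -2))) = Mul(Rational(-1, 3), Add(-87, Add(Mul(-4, -1), -2))) = Mul(Rational(-1, 3), Add(-87, Add(4, -2))) = Mul(Rational(-1, 3), Add(-87, 2)) = Mul(Rational(-1, 3), -85) = Rational(85, 3)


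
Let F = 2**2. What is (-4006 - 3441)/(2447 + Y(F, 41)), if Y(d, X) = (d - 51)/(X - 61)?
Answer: -148940/48987 ≈ -3.0404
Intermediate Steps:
F = 4
Y(d, X) = (-51 + d)/(-61 + X)
(-4006 - 3441)/(2447 + Y(F, 41)) = (-4006 - 3441)/(2447 + (-51 + 4)/(-61 + 41)) = -7447/(2447 - 47/(-20)) = -7447/(2447 - 1/20*(-47)) = -7447/(2447 + 47/20) = -7447/48987/20 = -7447*20/48987 = -148940/48987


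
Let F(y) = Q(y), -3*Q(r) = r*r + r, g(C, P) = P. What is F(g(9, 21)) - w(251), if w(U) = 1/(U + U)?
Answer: -77309/502 ≈ -154.00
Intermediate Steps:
Q(r) = -r/3 - r²/3 (Q(r) = -(r*r + r)/3 = -(r² + r)/3 = -(r + r²)/3 = -r/3 - r²/3)
w(U) = 1/(2*U)
F(y) = -y*(1 + y)/3
F(g(9, 21)) - w(251) = -⅓*21*(1 + 21) - 1/(2*251) = -⅓*21*22 - 1/(2*251) = -154 - 1*1/502 = -154 - 1/502 = -77309/502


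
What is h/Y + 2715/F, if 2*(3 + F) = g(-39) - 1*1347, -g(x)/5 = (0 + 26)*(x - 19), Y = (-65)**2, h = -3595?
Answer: 139897/5228015 ≈ 0.026759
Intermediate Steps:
Y = 4225
g(x) = 2470 - 130*x (g(x) = -5*(0 + 26)*(x - 19) = -130*(-19 + x) = -5*(-494 + 26*x) = 2470 - 130*x)
F = 6187/2 (F = -3 + ((2470 - 130*(-39)) - 1*1347)/2 = -3 + ((2470 + 5070) - 1347)/2 = -3 + (7540 - 1347)/2 = -3 + (1/2)*6193 = -3 + 6193/2 = 6187/2 ≈ 3093.5)
h/Y + 2715/F = -3595/4225 + 2715/(6187/2) = -3595*1/4225 + 2715*(2/6187) = -719/845 + 5430/6187 = 139897/5228015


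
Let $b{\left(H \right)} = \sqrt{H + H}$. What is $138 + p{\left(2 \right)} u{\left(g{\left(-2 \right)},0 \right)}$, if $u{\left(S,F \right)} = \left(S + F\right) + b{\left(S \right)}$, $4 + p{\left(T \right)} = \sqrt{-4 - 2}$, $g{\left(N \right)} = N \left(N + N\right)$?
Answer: $90 + 12 i \sqrt{6} \approx 90.0 + 29.394 i$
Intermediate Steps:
$b{\left(H \right)} = \sqrt{2} \sqrt{H}$ ($b{\left(H \right)} = \sqrt{2 H} = \sqrt{2} \sqrt{H}$)
$g{\left(N \right)} = 2 N^{2}$ ($g{\left(N \right)} = N 2 N = 2 N^{2}$)
$p{\left(T \right)} = -4 + i \sqrt{6}$ ($p{\left(T \right)} = -4 + \sqrt{-4 - 2} = -4 + \sqrt{-6} = -4 + i \sqrt{6}$)
$u{\left(S,F \right)} = F + S + \sqrt{2} \sqrt{S}$ ($u{\left(S,F \right)} = \left(S + F\right) + \sqrt{2} \sqrt{S} = \left(F + S\right) + \sqrt{2} \sqrt{S} = F + S + \sqrt{2} \sqrt{S}$)
$138 + p{\left(2 \right)} u{\left(g{\left(-2 \right)},0 \right)} = 138 + \left(-4 + i \sqrt{6}\right) \left(0 + 2 \left(-2\right)^{2} + \sqrt{2} \sqrt{2 \left(-2\right)^{2}}\right) = 138 + \left(-4 + i \sqrt{6}\right) \left(0 + 2 \cdot 4 + \sqrt{2} \sqrt{2 \cdot 4}\right) = 138 + \left(-4 + i \sqrt{6}\right) \left(0 + 8 + \sqrt{2} \sqrt{8}\right) = 138 + \left(-4 + i \sqrt{6}\right) \left(0 + 8 + \sqrt{2} \cdot 2 \sqrt{2}\right) = 138 + \left(-4 + i \sqrt{6}\right) \left(0 + 8 + 4\right) = 138 + \left(-4 + i \sqrt{6}\right) 12 = 138 - \left(48 - 12 i \sqrt{6}\right) = 90 + 12 i \sqrt{6}$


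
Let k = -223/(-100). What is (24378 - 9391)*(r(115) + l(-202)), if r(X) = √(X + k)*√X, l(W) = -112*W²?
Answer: -68491309376 + 14987*√1348145/10 ≈ -6.8490e+10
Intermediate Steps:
k = 223/100 (k = -223*(-1/100) = 223/100 ≈ 2.2300)
r(X) = √X*√(223/100 + X) (r(X) = √(X + 223/100)*√X = √(223/100 + X)*√X = √X*√(223/100 + X))
(24378 - 9391)*(r(115) + l(-202)) = (24378 - 9391)*(√115*√(223 + 100*115)/10 - 112*(-202)²) = 14987*(√115*√(223 + 11500)/10 - 112*40804) = 14987*(√115*√11723/10 - 4570048) = 14987*(√1348145/10 - 4570048) = 14987*(-4570048 + √1348145/10) = -68491309376 + 14987*√1348145/10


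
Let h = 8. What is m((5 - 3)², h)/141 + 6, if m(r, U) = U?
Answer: 854/141 ≈ 6.0567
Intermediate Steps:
m((5 - 3)², h)/141 + 6 = 8/141 + 6 = 854/141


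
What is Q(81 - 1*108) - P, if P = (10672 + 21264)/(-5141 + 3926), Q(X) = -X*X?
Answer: -853799/1215 ≈ -702.71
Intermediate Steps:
Q(X) = -X²
P = -31936/1215 (P = 31936/(-1215) = 31936*(-1/1215) = -31936/1215 ≈ -26.285)
Q(81 - 1*108) - P = -(81 - 1*108)² - 1*(-31936/1215) = -(81 - 108)² + 31936/1215 = -1*(-27)² + 31936/1215 = -1*729 + 31936/1215 = -729 + 31936/1215 = -853799/1215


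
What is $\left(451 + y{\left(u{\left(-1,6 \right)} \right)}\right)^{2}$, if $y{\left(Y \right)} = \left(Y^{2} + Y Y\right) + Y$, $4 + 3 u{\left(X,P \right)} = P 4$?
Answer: $\frac{24196561}{81} \approx 2.9872 \cdot 10^{5}$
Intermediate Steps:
$u{\left(X,P \right)} = - \frac{4}{3} + \frac{4 P}{3}$ ($u{\left(X,P \right)} = - \frac{4}{3} + \frac{P 4}{3} = - \frac{4}{3} + \frac{4 P}{3}$)
$y{\left(Y \right)} = Y + 2 Y^{2}$ ($y{\left(Y \right)} = \left(Y^{2} + Y^{2}\right) + Y = 2 Y^{2} + Y = Y + 2 Y^{2}$)
$\left(451 + y{\left(u{\left(-1,6 \right)} \right)}\right)^{2} = \left(451 + \left(- \frac{4}{3} + \frac{4}{3} \cdot 6\right) \left(1 + 2 \left(- \frac{4}{3} + \frac{4}{3} \cdot 6\right)\right)\right)^{2} = \left(451 + \left(- \frac{4}{3} + 8\right) \left(1 + 2 \left(- \frac{4}{3} + 8\right)\right)\right)^{2} = \left(451 + \frac{20 \left(1 + 2 \cdot \frac{20}{3}\right)}{3}\right)^{2} = \left(451 + \frac{20 \left(1 + \frac{40}{3}\right)}{3}\right)^{2} = \left(451 + \frac{20}{3} \cdot \frac{43}{3}\right)^{2} = \left(451 + \frac{860}{9}\right)^{2} = \left(\frac{4919}{9}\right)^{2} = \frac{24196561}{81}$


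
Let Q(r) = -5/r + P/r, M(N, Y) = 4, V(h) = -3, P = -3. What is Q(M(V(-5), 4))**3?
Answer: -8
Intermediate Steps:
Q(r) = -8/r (Q(r) = -5/r - 3/r = -8/r)
Q(M(V(-5), 4))**3 = (-8/4)**3 = (-8*1/4)**3 = (-2)**3 = -8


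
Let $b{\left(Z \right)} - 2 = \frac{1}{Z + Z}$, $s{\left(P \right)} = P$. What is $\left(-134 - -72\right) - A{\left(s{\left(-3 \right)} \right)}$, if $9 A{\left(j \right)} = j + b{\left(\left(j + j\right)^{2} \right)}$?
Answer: $- \frac{40105}{648} \approx -61.89$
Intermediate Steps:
$b{\left(Z \right)} = 2 + \frac{1}{2 Z}$ ($b{\left(Z \right)} = 2 + \frac{1}{Z + Z} = 2 + \frac{1}{2 Z}$)
$A{\left(j \right)} = \frac{2}{9} + \frac{j}{9} + \frac{1}{72 j^{2}}$ ($A{\left(j \right)} = \frac{j + \left(2 + \frac{1}{2 \left(j + j\right)^{2}}\right)}{9} = \frac{j + \left(2 + \frac{1}{2 \left(2 j\right)^{2}}\right)}{9} = \frac{j + \left(2 + \frac{1}{2 \cdot 4 j^{2}}\right)}{9} = \frac{j + \left(2 + \frac{\frac{1}{4} \frac{1}{j^{2}}}{2}\right)}{9} = \frac{j + \left(2 + \frac{1}{8 j^{2}}\right)}{9} = \frac{2 + j + \frac{1}{8 j^{2}}}{9} = \frac{2}{9} + \frac{j}{9} + \frac{1}{72 j^{2}}$)
$\left(-134 - -72\right) - A{\left(s{\left(-3 \right)} \right)} = \left(-134 - -72\right) - \left(\frac{2}{9} + \frac{1}{9} \left(-3\right) + \frac{1}{72 \cdot 9}\right) = \left(-134 + 72\right) - \left(\frac{2}{9} - \frac{1}{3} + \frac{1}{72} \cdot \frac{1}{9}\right) = -62 - \left(\frac{2}{9} - \frac{1}{3} + \frac{1}{648}\right) = -62 - - \frac{71}{648} = -62 + \frac{71}{648} = - \frac{40105}{648}$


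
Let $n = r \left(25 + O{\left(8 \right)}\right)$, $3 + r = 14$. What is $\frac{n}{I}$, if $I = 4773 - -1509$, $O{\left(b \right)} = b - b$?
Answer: $\frac{275}{6282} \approx 0.043776$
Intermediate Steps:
$O{\left(b \right)} = 0$
$r = 11$ ($r = -3 + 14 = 11$)
$I = 6282$ ($I = 4773 + 1509 = 6282$)
$n = 275$ ($n = 11 \left(25 + 0\right) = 11 \cdot 25 = 275$)
$\frac{n}{I} = \frac{275}{6282}$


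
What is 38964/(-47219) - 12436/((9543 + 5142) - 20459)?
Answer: 181118674/136321253 ≈ 1.3286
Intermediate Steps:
38964/(-47219) - 12436/((9543 + 5142) - 20459) = 38964*(-1/47219) - 12436/(14685 - 20459) = -38964/47219 - 12436/(-5774) = -38964/47219 - 12436*(-1/5774) = -38964/47219 + 6218/2887 = 181118674/136321253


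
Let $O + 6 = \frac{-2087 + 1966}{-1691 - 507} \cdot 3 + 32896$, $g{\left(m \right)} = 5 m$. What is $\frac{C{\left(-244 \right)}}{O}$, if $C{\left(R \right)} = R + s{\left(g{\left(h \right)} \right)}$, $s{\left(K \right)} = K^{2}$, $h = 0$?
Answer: $- \frac{536312}{72292583} \approx -0.0074186$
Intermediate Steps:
$C{\left(R \right)} = R$ ($C{\left(R \right)} = R + \left(5 \cdot 0\right)^{2} = R + 0^{2} = R + 0 = R$)
$O = \frac{72292583}{2198}$ ($O = -6 + \left(\frac{-2087 + 1966}{-1691 - 507} \cdot 3 + 32896\right) = -6 + \left(- \frac{121}{-2198} \cdot 3 + 32896\right) = -6 + \left(\left(-121\right) \left(- \frac{1}{2198}\right) 3 + 32896\right) = -6 + \left(\frac{121}{2198} \cdot 3 + 32896\right) = -6 + \left(\frac{363}{2198} + 32896\right) = -6 + \frac{72305771}{2198} = \frac{72292583}{2198} \approx 32890.0$)
$\frac{C{\left(-244 \right)}}{O} = - \frac{244}{\frac{72292583}{2198}} = \left(-244\right) \frac{2198}{72292583} = - \frac{536312}{72292583}$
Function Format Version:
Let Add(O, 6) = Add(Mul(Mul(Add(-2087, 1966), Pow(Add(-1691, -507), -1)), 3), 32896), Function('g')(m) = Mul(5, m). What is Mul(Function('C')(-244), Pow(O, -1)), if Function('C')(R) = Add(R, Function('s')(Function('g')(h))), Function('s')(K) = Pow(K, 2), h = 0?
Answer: Rational(-536312, 72292583) ≈ -0.0074186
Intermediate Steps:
Function('C')(R) = R (Function('C')(R) = Add(R, Pow(Mul(5, 0), 2)) = Add(R, Pow(0, 2)) = Add(R, 0) = R)
O = Rational(72292583, 2198) (O = Add(-6, Add(Mul(Mul(Add(-2087, 1966), Pow(Add(-1691, -507), -1)), 3), 32896)) = Add(-6, Add(Mul(Mul(-121, Pow(-2198, -1)), 3), 32896)) = Add(-6, Add(Mul(Mul(-121, Rational(-1, 2198)), 3), 32896)) = Add(-6, Add(Mul(Rational(121, 2198), 3), 32896)) = Add(-6, Add(Rational(363, 2198), 32896)) = Add(-6, Rational(72305771, 2198)) = Rational(72292583, 2198) ≈ 32890.)
Mul(Function('C')(-244), Pow(O, -1)) = Mul(-244, Pow(Rational(72292583, 2198), -1)) = Mul(-244, Rational(2198, 72292583)) = Rational(-536312, 72292583)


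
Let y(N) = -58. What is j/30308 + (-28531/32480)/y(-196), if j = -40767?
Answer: -18983446933/14273855680 ≈ -1.3299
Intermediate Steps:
j/30308 + (-28531/32480)/y(-196) = -40767/30308 - 28531/32480/(-58) = -40767*1/30308 - 28531*1/32480*(-1/58) = -40767/30308 - 28531/32480*(-1/58) = -40767/30308 + 28531/1883840 = -18983446933/14273855680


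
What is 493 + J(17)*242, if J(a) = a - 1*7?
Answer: 2913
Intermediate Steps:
J(a) = -7 + a (J(a) = a - 7 = -7 + a)
493 + J(17)*242 = 493 + (-7 + 17)*242 = 493 + 10*242 = 493 + 2420 = 2913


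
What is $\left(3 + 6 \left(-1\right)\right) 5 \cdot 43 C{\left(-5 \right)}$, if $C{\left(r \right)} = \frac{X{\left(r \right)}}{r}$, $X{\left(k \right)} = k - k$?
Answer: $0$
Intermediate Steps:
$X{\left(k \right)} = 0$
$C{\left(r \right)} = 0$ ($C{\left(r \right)} = \frac{0}{r} = 0$)
$\left(3 + 6 \left(-1\right)\right) 5 \cdot 43 C{\left(-5 \right)} = \left(3 + 6 \left(-1\right)\right) 5 \cdot 43 \cdot 0 = \left(3 - 6\right) 5 \cdot 43 \cdot 0 = \left(-3\right) 5 \cdot 43 \cdot 0 = \left(-15\right) 43 \cdot 0 = \left(-645\right) 0 = 0$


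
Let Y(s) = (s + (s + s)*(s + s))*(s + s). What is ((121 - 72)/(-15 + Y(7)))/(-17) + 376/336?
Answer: 2256715/2018478 ≈ 1.1180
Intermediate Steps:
Y(s) = 2*s*(s + 4*s**2) (Y(s) = (s + (2*s)*(2*s))*(2*s) = (s + 4*s**2)*(2*s) = 2*s*(s + 4*s**2))
((121 - 72)/(-15 + Y(7)))/(-17) + 376/336 = ((121 - 72)/(-15 + 7**2*(2 + 8*7)))/(-17) + 376/336 = (49/(-15 + 49*(2 + 56)))*(-1/17) + 376*(1/336) = (49/(-15 + 49*58))*(-1/17) + 47/42 = (49/(-15 + 2842))*(-1/17) + 47/42 = (49/2827)*(-1/17) + 47/42 = -49/48059 + 47/42 = 2256715/2018478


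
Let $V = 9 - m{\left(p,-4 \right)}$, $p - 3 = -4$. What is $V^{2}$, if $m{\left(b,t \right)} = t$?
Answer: $169$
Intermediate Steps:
$p = -1$ ($p = 3 - 4 = -1$)
$V = 13$ ($V = 9 - -4 = 9 + 4 = 13$)
$V^{2} = 13^{2} = 169$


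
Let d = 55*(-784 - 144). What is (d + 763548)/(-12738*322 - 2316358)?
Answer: -356254/3208997 ≈ -0.11102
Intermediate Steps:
d = -51040 (d = 55*(-928) = -51040)
(d + 763548)/(-12738*322 - 2316358) = (-51040 + 763548)/(-12738*322 - 2316358) = 712508/(-4101636 - 2316358) = 712508/(-6417994) = 712508*(-1/6417994) = -356254/3208997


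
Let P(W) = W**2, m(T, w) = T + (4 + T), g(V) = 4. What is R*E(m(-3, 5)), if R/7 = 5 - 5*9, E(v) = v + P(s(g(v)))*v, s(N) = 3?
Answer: 5600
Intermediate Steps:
m(T, w) = 4 + 2*T
E(v) = 10*v (E(v) = v + 3**2*v = v + 9*v = 10*v)
R = -280 (R = 7*(5 - 5*9) = 7*(5 - 45) = 7*(-40) = -280)
R*E(m(-3, 5)) = -2800*(4 + 2*(-3)) = -2800*(4 - 6) = -2800*(-2) = -280*(-20) = 5600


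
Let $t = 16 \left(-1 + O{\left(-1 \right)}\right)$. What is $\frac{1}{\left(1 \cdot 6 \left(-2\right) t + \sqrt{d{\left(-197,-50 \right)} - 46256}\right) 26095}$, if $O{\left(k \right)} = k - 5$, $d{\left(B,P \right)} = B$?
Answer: $\frac{1344}{48348528955} - \frac{i \sqrt{46453}}{48348528955} \approx 2.7798 \cdot 10^{-8} - 4.4578 \cdot 10^{-9} i$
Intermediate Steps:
$O{\left(k \right)} = -5 + k$
$t = -112$ ($t = 16 \left(-1 - 6\right) = 16 \left(-7\right) = -112$)
$\frac{1}{\left(1 \cdot 6 \left(-2\right) t + \sqrt{d{\left(-197,-50 \right)} - 46256}\right) 26095} = \frac{1}{\left(1 \cdot 6 \left(-2\right) \left(-112\right) + \sqrt{-197 - 46256}\right) 26095} = \frac{1}{6 \left(-2\right) \left(-112\right) + \sqrt{-46453}} \cdot \frac{1}{26095} = \frac{1}{\left(-12\right) \left(-112\right) + i \sqrt{46453}} \cdot \frac{1}{26095} = \frac{1}{1344 + i \sqrt{46453}} \cdot \frac{1}{26095} = \frac{1}{26095 \left(1344 + i \sqrt{46453}\right)}$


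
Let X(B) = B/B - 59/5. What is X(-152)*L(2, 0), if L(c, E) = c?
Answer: -108/5 ≈ -21.600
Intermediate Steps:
X(B) = -54/5 (X(B) = 1 - 59*⅕ = 1 - 59/5 = -54/5)
X(-152)*L(2, 0) = -54/5*2 = -108/5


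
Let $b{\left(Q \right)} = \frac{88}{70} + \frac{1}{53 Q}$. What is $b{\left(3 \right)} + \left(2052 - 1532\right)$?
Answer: $\frac{2900831}{5565} \approx 521.26$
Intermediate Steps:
$b{\left(Q \right)} = \frac{44}{35} + \frac{1}{53 Q}$ ($b{\left(Q \right)} = 88 \cdot \frac{1}{70} + \frac{1}{53 Q} = \frac{44}{35} + \frac{1}{53 Q}$)
$b{\left(3 \right)} + \left(2052 - 1532\right) = \frac{35 + 2332 \cdot 3}{1855 \cdot 3} + \left(2052 - 1532\right) = \frac{1}{1855} \cdot \frac{1}{3} \left(35 + 6996\right) + \left(2052 - 1532\right) = \frac{1}{1855} \cdot \frac{1}{3} \cdot 7031 + 520 = \frac{7031}{5565} + 520 = \frac{2900831}{5565}$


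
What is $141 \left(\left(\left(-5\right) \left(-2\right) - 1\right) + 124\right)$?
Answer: $18753$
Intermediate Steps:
$141 \left(\left(\left(-5\right) \left(-2\right) - 1\right) + 124\right) = 141 \left(\left(10 - 1\right) + 124\right) = 141 \left(9 + 124\right) = 141 \cdot 133 = 18753$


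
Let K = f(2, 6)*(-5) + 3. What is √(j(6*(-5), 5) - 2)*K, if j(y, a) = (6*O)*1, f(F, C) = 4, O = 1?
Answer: -34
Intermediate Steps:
j(y, a) = 6 (j(y, a) = (6*1)*1 = 6*1 = 6)
K = -17 (K = 4*(-5) + 3 = -20 + 3 = -17)
√(j(6*(-5), 5) - 2)*K = √(6 - 2)*(-17) = √4*(-17) = 2*(-17) = -34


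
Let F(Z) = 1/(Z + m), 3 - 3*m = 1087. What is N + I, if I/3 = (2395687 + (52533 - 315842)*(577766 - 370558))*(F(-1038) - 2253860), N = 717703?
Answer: 1548616127324001348859/4198 ≈ 3.6889e+17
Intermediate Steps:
m = -1084/3 (m = 1 - 1/3*1087 = 1 - 1087/3 = -1084/3 ≈ -361.33)
F(Z) = 1/(-1084/3 + Z) (F(Z) = 1/(Z - 1084/3) = 1/(-1084/3 + Z))
I = 1548616127320988431665/4198 (I = 3*((2395687 + (52533 - 315842)*(577766 - 370558))*(3/(-1084 + 3*(-1038)) - 2253860)) = 3*((2395687 - 263309*207208)*(3/(-1084 - 3114) - 2253860)) = 3*((2395687 - 54559731272)*(3/(-4198) - 2253860)) = 3*(-54557335585*(3*(-1/4198) - 2253860)) = 3*(-54557335585*(-3/4198 - 2253860)) = 3*(-54557335585*(-9461704283/4198)) = 3*(516205375773662810555/4198) = 1548616127320988431665/4198 ≈ 3.6889e+17)
N + I = 717703 + 1548616127320988431665/4198 = 1548616127324001348859/4198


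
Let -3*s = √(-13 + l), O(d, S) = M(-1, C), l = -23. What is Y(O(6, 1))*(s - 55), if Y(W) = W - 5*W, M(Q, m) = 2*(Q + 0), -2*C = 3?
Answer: -440 - 16*I ≈ -440.0 - 16.0*I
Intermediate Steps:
C = -3/2 (C = -½*3 = -3/2 ≈ -1.5000)
M(Q, m) = 2*Q
O(d, S) = -2 (O(d, S) = 2*(-1) = -2)
s = -2*I (s = -√(-13 - 23)/3 = -2*I ≈ -2.0*I)
Y(W) = -4*W
Y(O(6, 1))*(s - 55) = (-4*(-2))*(-2*I - 55) = 8*(-55 - 2*I) = -440 - 16*I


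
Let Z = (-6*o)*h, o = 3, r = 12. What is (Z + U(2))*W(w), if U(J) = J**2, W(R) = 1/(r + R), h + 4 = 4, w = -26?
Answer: -2/7 ≈ -0.28571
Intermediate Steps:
h = 0 (h = -4 + 4 = 0)
W(R) = 1/(12 + R)
Z = 0 (Z = -6*3*0 = -18*0 = 0)
(Z + U(2))*W(w) = (0 + 2**2)/(12 - 26) = (0 + 4)/(-14) = 4*(-1/14) = -2/7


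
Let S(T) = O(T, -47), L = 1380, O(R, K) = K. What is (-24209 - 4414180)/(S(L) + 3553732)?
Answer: -4438389/3553685 ≈ -1.2490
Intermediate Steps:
S(T) = -47
(-24209 - 4414180)/(S(L) + 3553732) = (-24209 - 4414180)/(-47 + 3553732) = -4438389/3553685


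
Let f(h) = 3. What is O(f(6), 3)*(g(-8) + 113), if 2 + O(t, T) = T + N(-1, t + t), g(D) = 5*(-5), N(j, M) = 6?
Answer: 616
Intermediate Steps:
g(D) = -25
O(t, T) = 4 + T (O(t, T) = -2 + (T + 6) = -2 + (6 + T) = 4 + T)
O(f(6), 3)*(g(-8) + 113) = (4 + 3)*(-25 + 113) = 7*88 = 616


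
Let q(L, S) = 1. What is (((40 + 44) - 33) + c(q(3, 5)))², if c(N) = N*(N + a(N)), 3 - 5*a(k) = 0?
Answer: 69169/25 ≈ 2766.8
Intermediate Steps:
a(k) = ⅗ (a(k) = ⅗ - ⅕*0 = ⅗ + 0 = ⅗)
c(N) = N*(⅗ + N) (c(N) = N*(N + ⅗) = N*(⅗ + N))
(((40 + 44) - 33) + c(q(3, 5)))² = (((40 + 44) - 33) + (⅕)*1*(3 + 5*1))² = ((84 - 33) + (⅕)*1*(3 + 5))² = (51 + (⅕)*1*8)² = (51 + 8/5)² = (263/5)² = 69169/25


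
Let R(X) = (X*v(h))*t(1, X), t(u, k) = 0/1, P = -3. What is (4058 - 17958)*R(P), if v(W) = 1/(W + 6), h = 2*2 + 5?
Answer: 0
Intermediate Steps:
t(u, k) = 0 (t(u, k) = 0*1 = 0)
h = 9 (h = 4 + 5 = 9)
v(W) = 1/(6 + W)
R(X) = 0 (R(X) = (X/(6 + 9))*0 = (X/15)*0 = 0)
(4058 - 17958)*R(P) = (4058 - 17958)*0 = -13900*0 = 0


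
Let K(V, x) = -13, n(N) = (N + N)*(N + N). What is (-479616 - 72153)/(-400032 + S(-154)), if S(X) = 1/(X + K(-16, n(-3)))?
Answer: 92145423/66805345 ≈ 1.3793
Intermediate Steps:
n(N) = 4*N² (n(N) = (2*N)*(2*N) = 4*N²)
S(X) = 1/(-13 + X) (S(X) = 1/(X - 13) = 1/(-13 + X))
(-479616 - 72153)/(-400032 + S(-154)) = (-479616 - 72153)/(-400032 + 1/(-13 - 154)) = -551769/(-400032 + 1/(-167)) = -551769/(-400032 - 1/167) = -551769/(-66805345/167) = -551769*(-167/66805345) = 92145423/66805345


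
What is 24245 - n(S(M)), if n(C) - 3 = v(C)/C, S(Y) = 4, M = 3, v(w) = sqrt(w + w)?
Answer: 24242 - sqrt(2)/2 ≈ 24241.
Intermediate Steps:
v(w) = sqrt(2)*sqrt(w) (v(w) = sqrt(2*w) = sqrt(2)*sqrt(w))
n(C) = 3 + sqrt(2)/sqrt(C) (n(C) = 3 + (sqrt(2)*sqrt(C))/C = 3 + sqrt(2)/sqrt(C))
24245 - n(S(M)) = 24245 - (3 + sqrt(2)/sqrt(4)) = 24245 - (3 + sqrt(2)*(1/2)) = 24245 - (3 + sqrt(2)/2) = 24245 + (-3 - sqrt(2)/2) = 24242 - sqrt(2)/2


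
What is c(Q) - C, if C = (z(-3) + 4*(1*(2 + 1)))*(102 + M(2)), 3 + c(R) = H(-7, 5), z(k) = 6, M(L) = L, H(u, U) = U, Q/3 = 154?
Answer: -1870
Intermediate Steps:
Q = 462 (Q = 3*154 = 462)
c(R) = 2 (c(R) = -3 + 5 = 2)
C = 1872 (C = (6 + 4*(1*(2 + 1)))*(102 + 2) = (6 + 4*(1*3))*104 = (6 + 4*3)*104 = (6 + 12)*104 = 18*104 = 1872)
c(Q) - C = 2 - 1*1872 = 2 - 1872 = -1870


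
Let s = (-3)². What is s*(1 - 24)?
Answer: -207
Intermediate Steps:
s = 9
s*(1 - 24) = 9*(1 - 24) = 9*(-23) = -207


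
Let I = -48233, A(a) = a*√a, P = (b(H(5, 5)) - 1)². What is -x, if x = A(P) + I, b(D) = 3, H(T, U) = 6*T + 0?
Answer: 48225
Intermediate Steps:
H(T, U) = 6*T
P = 4 (P = (3 - 1)² = 2² = 4)
A(a) = a^(3/2)
x = -48225 (x = 4^(3/2) - 48233 = 8 - 48233 = -48225)
-x = -1*(-48225) = 48225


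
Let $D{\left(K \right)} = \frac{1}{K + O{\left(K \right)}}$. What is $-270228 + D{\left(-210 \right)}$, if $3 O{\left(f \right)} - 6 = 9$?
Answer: $- \frac{55396741}{205} \approx -2.7023 \cdot 10^{5}$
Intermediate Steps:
$O{\left(f \right)} = 5$ ($O{\left(f \right)} = 2 + \frac{1}{3} \cdot 9 = 2 + 3 = 5$)
$D{\left(K \right)} = \frac{1}{5 + K}$ ($D{\left(K \right)} = \frac{1}{K + 5} = \frac{1}{5 + K}$)
$-270228 + D{\left(-210 \right)} = -270228 + \frac{1}{5 - 210} = -270228 + \frac{1}{-205} = -270228 - \frac{1}{205} = - \frac{55396741}{205}$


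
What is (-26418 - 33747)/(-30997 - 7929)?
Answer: 60165/38926 ≈ 1.5456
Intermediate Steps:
(-26418 - 33747)/(-30997 - 7929) = -60165/(-38926) = -60165*(-1/38926) = 60165/38926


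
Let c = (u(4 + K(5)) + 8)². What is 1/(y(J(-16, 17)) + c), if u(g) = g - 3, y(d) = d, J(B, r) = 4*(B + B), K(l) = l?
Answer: 1/68 ≈ 0.014706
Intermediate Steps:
J(B, r) = 8*B (J(B, r) = 4*(2*B) = 8*B)
u(g) = -3 + g
c = 196 (c = ((-3 + (4 + 5)) + 8)² = ((-3 + 9) + 8)² = (6 + 8)² = 14² = 196)
1/(y(J(-16, 17)) + c) = 1/(8*(-16) + 196) = 1/(-128 + 196) = 1/68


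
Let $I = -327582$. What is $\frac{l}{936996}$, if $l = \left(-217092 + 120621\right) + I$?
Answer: $- \frac{141351}{312332} \approx -0.45257$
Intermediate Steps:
$l = -424053$ ($l = \left(-217092 + 120621\right) - 327582 = -96471 - 327582 = -424053$)
$\frac{l}{936996} = - \frac{424053}{936996} = \left(-424053\right) \frac{1}{936996} = - \frac{141351}{312332}$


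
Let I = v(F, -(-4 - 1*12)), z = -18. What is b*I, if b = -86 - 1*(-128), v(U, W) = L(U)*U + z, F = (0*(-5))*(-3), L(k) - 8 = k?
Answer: -756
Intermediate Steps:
L(k) = 8 + k
F = 0 (F = 0*(-3) = 0)
v(U, W) = -18 + U*(8 + U) (v(U, W) = (8 + U)*U - 18 = U*(8 + U) - 18 = -18 + U*(8 + U))
b = 42 (b = -86 + 128 = 42)
I = -18 (I = -18 + 0*(8 + 0) = -18 + 0*8 = -18 + 0 = -18)
b*I = 42*(-18) = -756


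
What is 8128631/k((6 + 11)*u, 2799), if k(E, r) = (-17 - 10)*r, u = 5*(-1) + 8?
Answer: -8128631/75573 ≈ -107.56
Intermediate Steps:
u = 3 (u = -5 + 8 = 3)
k(E, r) = -27*r
8128631/k((6 + 11)*u, 2799) = 8128631/((-27*2799)) = 8128631/(-75573) = 8128631*(-1/75573) = -8128631/75573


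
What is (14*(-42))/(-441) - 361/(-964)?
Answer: 4939/2892 ≈ 1.7078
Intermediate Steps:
(14*(-42))/(-441) - 361/(-964) = -588*(-1/441) - 361*(-1/964) = 4/3 + 361/964 = 4939/2892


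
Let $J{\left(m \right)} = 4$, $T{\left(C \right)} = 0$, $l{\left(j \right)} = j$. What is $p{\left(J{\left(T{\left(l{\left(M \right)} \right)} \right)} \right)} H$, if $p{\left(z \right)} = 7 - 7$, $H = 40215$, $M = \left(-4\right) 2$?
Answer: $0$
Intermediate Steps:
$M = -8$
$p{\left(z \right)} = 0$
$p{\left(J{\left(T{\left(l{\left(M \right)} \right)} \right)} \right)} H = 0 \cdot 40215 = 0$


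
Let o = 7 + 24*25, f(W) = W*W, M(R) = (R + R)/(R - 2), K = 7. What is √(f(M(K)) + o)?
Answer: √15371/5 ≈ 24.796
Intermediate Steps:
M(R) = 2*R/(-2 + R) (M(R) = (2*R)/(-2 + R) = 2*R/(-2 + R))
f(W) = W²
o = 607 (o = 7 + 600 = 607)
√(f(M(K)) + o) = √((2*7/(-2 + 7))² + 607) = √((2*7/5)² + 607) = √((2*7*(⅕))² + 607) = √((14/5)² + 607) = √(196/25 + 607) = √(15371/25) = √15371/5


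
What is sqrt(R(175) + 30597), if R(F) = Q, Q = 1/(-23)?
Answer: sqrt(16185790)/23 ≈ 174.92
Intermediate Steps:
Q = -1/23 ≈ -0.043478
R(F) = -1/23
sqrt(R(175) + 30597) = sqrt(-1/23 + 30597) = sqrt(703730/23) = sqrt(16185790)/23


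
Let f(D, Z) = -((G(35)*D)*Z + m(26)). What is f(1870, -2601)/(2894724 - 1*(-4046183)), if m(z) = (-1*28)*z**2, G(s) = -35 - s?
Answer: -340451972/6940907 ≈ -49.050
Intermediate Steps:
m(z) = -28*z**2
f(D, Z) = 18928 + 70*D*Z (f(D, Z) = -(((-35 - 1*35)*D)*Z - 28*26**2) = -(((-35 - 35)*D)*Z - 28*676) = -((-70*D)*Z - 18928) = -(-70*D*Z - 18928) = -(-18928 - 70*D*Z) = 18928 + 70*D*Z)
f(1870, -2601)/(2894724 - 1*(-4046183)) = (18928 + 70*1870*(-2601))/(2894724 - 1*(-4046183)) = (18928 - 340470900)/(2894724 + 4046183) = -340451972/6940907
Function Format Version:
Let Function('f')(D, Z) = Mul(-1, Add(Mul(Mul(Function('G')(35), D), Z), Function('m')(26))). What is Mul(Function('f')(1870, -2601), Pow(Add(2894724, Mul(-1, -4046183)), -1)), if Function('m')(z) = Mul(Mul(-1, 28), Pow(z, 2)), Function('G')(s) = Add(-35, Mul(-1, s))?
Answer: Rational(-340451972, 6940907) ≈ -49.050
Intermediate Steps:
Function('m')(z) = Mul(-28, Pow(z, 2))
Function('f')(D, Z) = Add(18928, Mul(70, D, Z)) (Function('f')(D, Z) = Mul(-1, Add(Mul(Mul(Add(-35, Mul(-1, 35)), D), Z), Mul(-28, Pow(26, 2)))) = Mul(-1, Add(Mul(Mul(Add(-35, -35), D), Z), Mul(-28, 676))) = Mul(-1, Add(Mul(Mul(-70, D), Z), -18928)) = Mul(-1, Add(Mul(-70, D, Z), -18928)) = Mul(-1, Add(-18928, Mul(-70, D, Z))) = Add(18928, Mul(70, D, Z)))
Mul(Function('f')(1870, -2601), Pow(Add(2894724, Mul(-1, -4046183)), -1)) = Mul(Add(18928, Mul(70, 1870, -2601)), Pow(Add(2894724, Mul(-1, -4046183)), -1)) = Mul(Add(18928, -340470900), Pow(Add(2894724, 4046183), -1)) = Mul(-340451972, Pow(6940907, -1)) = Mul(-340451972, Rational(1, 6940907)) = Rational(-340451972, 6940907)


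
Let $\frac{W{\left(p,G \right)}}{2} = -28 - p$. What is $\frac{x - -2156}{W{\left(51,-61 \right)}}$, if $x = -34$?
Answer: $- \frac{1061}{79} \approx -13.43$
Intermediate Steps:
$W{\left(p,G \right)} = -56 - 2 p$ ($W{\left(p,G \right)} = 2 \left(-28 - p\right) = -56 - 2 p$)
$\frac{x - -2156}{W{\left(51,-61 \right)}} = \frac{-34 - -2156}{-56 - 102} = \frac{-34 + 2156}{-56 - 102} = \frac{2122}{-158} = 2122 \left(- \frac{1}{158}\right) = - \frac{1061}{79}$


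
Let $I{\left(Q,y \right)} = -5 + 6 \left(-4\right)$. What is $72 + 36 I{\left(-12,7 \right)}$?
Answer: $-972$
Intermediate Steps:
$I{\left(Q,y \right)} = -29$ ($I{\left(Q,y \right)} = -5 - 24 = -29$)
$72 + 36 I{\left(-12,7 \right)} = 72 + 36 \left(-29\right) = 72 - 1044 = -972$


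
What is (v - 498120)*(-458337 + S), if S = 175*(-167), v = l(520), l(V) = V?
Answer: 242610851200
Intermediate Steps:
v = 520
S = -29225
(v - 498120)*(-458337 + S) = (520 - 498120)*(-458337 - 29225) = -497600*(-487562) = 242610851200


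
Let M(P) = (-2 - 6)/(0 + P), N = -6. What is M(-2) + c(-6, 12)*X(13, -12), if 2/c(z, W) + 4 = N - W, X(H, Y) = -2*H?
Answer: 70/11 ≈ 6.3636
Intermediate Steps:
M(P) = -8/P
c(z, W) = 2/(-10 - W) (c(z, W) = 2/(-4 + (-6 - W)) = 2/(-10 - W))
M(-2) + c(-6, 12)*X(13, -12) = -8/(-2) + (-2/(10 + 12))*(-2*13) = -8*(-½) - 2/22*(-26) = 4 - 2*1/22*(-26) = 4 - 1/11*(-26) = 4 + 26/11 = 70/11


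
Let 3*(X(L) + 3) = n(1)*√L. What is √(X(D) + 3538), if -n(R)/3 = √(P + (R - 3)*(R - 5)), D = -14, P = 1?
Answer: √(3535 - 3*I*√14) ≈ 59.456 - 0.0944*I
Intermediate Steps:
n(R) = -3*√(1 + (-5 + R)*(-3 + R)) (n(R) = -3*√(1 + (R - 3)*(R - 5)) = -3*√(1 + (-3 + R)*(-5 + R)) = -3*√(1 + (-5 + R)*(-3 + R)))
X(L) = -3 - 3*√L (X(L) = -3 + ((-3*√(16 + 1² - 8*1))*√L)/3 = -3 + ((-3*√(16 + 1 - 8))*√L)/3 = -3 + ((-3*√9)*√L)/3 = -3 + ((-3*3)*√L)/3 = -3 + (-9*√L)/3 = -3 - 3*√L)
√(X(D) + 3538) = √((-3 - 3*I*√14) + 3538) = √(3535 - 3*I*√14)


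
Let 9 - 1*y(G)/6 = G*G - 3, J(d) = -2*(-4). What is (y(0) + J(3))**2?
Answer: 6400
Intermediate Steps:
J(d) = 8
y(G) = 72 - 6*G**2 (y(G) = 54 - 6*(G*G - 3) = 54 - 6*(G**2 - 3) = 54 - 6*(-3 + G**2) = 54 + (18 - 6*G**2) = 72 - 6*G**2)
(y(0) + J(3))**2 = ((72 - 6*0**2) + 8)**2 = ((72 - 6*0) + 8)**2 = ((72 + 0) + 8)**2 = (72 + 8)**2 = 80**2 = 6400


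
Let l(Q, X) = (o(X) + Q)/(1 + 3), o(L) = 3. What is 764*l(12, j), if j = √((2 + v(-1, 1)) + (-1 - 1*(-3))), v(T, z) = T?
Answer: 2865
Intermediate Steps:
j = √3 (j = √((2 - 1) + (-1 - 1*(-3))) = √(1 + (-1 + 3)) = √(1 + 2) = √3 ≈ 1.7320)
l(Q, X) = ¾ + Q/4 (l(Q, X) = (3 + Q)/(1 + 3) = (3 + Q)/4 = (3 + Q)*(¼) = ¾ + Q/4)
764*l(12, j) = 764*(¾ + (¼)*12) = 764*(¾ + 3) = 764*(15/4) = 2865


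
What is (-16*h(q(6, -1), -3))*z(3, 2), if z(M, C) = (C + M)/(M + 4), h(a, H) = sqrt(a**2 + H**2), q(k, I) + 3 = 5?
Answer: -80*sqrt(13)/7 ≈ -41.206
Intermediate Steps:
q(k, I) = 2 (q(k, I) = -3 + 5 = 2)
h(a, H) = sqrt(H**2 + a**2)
z(M, C) = (C + M)/(4 + M)
(-16*h(q(6, -1), -3))*z(3, 2) = (-16*sqrt((-3)**2 + 2**2))*((2 + 3)/(4 + 3)) = (-16*sqrt(9 + 4))*(5/7) = (-16*sqrt(13))*((1/7)*5) = -16*sqrt(13)*(5/7) = -80*sqrt(13)/7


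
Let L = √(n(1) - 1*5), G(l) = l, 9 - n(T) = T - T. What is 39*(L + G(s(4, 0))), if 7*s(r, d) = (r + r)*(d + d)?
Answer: 78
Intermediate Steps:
n(T) = 9 (n(T) = 9 - (T - T) = 9 - 1*0 = 9 + 0 = 9)
s(r, d) = 4*d*r/7 (s(r, d) = ((r + r)*(d + d))/7 = ((2*r)*(2*d))/7 = (4*d*r)/7 = 4*d*r/7)
L = 2 (L = √(9 - 1*5) = √(9 - 5) = √4 = 2)
39*(L + G(s(4, 0))) = 39*(2 + (4/7)*0*4) = 39*(2 + 0) = 39*2 = 78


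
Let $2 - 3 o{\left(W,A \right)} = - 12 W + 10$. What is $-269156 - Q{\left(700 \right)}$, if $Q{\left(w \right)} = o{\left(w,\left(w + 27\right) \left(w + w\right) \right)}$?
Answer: $- \frac{815860}{3} \approx -2.7195 \cdot 10^{5}$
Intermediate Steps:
$o{\left(W,A \right)} = - \frac{8}{3} + 4 W$ ($o{\left(W,A \right)} = \frac{2}{3} - \frac{- 12 W + 10}{3} = \frac{2}{3} - \frac{10 - 12 W}{3} = \frac{2}{3} + \left(- \frac{10}{3} + 4 W\right) = - \frac{8}{3} + 4 W$)
$Q{\left(w \right)} = - \frac{8}{3} + 4 w$
$-269156 - Q{\left(700 \right)} = -269156 - \left(- \frac{8}{3} + 4 \cdot 700\right) = -269156 - \left(- \frac{8}{3} + 2800\right) = -269156 - \frac{8392}{3} = - \frac{815860}{3}$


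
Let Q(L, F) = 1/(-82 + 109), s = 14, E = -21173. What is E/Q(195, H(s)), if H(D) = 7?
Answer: -571671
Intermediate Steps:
Q(L, F) = 1/27
E/Q(195, H(s)) = -21173/1/27 = -21173*27 = -571671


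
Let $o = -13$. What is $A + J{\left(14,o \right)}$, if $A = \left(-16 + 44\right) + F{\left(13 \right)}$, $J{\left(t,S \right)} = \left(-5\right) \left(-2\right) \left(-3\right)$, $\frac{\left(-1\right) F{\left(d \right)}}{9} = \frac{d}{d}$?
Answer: $-11$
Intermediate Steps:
$F{\left(d \right)} = -9$ ($F{\left(d \right)} = - 9 \frac{d}{d} = \left(-9\right) 1 = -9$)
$J{\left(t,S \right)} = -30$ ($J{\left(t,S \right)} = 10 \left(-3\right) = -30$)
$A = 19$ ($A = \left(-16 + 44\right) - 9 = 28 - 9 = 19$)
$A + J{\left(14,o \right)} = 19 - 30 = -11$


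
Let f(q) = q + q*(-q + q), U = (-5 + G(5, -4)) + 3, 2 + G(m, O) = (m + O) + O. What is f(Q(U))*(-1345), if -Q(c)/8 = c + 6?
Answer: -10760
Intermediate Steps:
G(m, O) = -2 + m + 2*O (G(m, O) = -2 + ((m + O) + O) = -2 + ((O + m) + O) = -2 + (m + 2*O) = -2 + m + 2*O)
U = -7 (U = (-5 + (-2 + 5 + 2*(-4))) + 3 = (-5 + (-2 + 5 - 8)) + 3 = (-5 - 5) + 3 = -10 + 3 = -7)
Q(c) = -48 - 8*c (Q(c) = -8*(c + 6) = -8*(6 + c) = -48 - 8*c)
f(q) = q (f(q) = q + q*0 = q + 0 = q)
f(Q(U))*(-1345) = (-48 - 8*(-7))*(-1345) = (-48 + 56)*(-1345) = 8*(-1345) = -10760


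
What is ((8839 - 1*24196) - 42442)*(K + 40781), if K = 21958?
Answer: -3626251461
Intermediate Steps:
((8839 - 1*24196) - 42442)*(K + 40781) = ((8839 - 1*24196) - 42442)*(21958 + 40781) = ((8839 - 24196) - 42442)*62739 = (-15357 - 42442)*62739 = -57799*62739 = -3626251461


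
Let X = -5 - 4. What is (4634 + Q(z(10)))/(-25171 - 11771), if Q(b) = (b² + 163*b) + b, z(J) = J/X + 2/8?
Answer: -5823601/47876832 ≈ -0.12164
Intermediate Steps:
X = -9
z(J) = ¼ - J/9 (z(J) = J/(-9) + 2/8 = J*(-⅑) + 2*(⅛) = -J/9 + ¼ = ¼ - J/9)
Q(b) = b² + 164*b
(4634 + Q(z(10)))/(-25171 - 11771) = (4634 + (¼ - ⅑*10)*(164 + (¼ - ⅑*10)))/(-25171 - 11771) = (4634 + (¼ - 10/9)*(164 + (¼ - 10/9)))/(-36942) = (4634 - 31*(164 - 31/36)/36)*(-1/36942) = (4634 - 31/36*5873/36)*(-1/36942) = (4634 - 182063/1296)*(-1/36942) = (5823601/1296)*(-1/36942) = -5823601/47876832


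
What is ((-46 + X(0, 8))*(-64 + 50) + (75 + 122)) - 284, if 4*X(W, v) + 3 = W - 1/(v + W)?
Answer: 9087/16 ≈ 567.94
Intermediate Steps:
X(W, v) = -3/4 - 1/(4*(W + v)) + W/4 (X(W, v) = -3/4 + (W - 1/(v + W))/4 = -3/4 + (W - 1/(W + v))/4 = -3/4 + (-1/(4*(W + v)) + W/4) = -3/4 - 1/(4*(W + v)) + W/4)
((-46 + X(0, 8))*(-64 + 50) + (75 + 122)) - 284 = ((-46 + (-1 + 0**2 - 3*0 - 3*8 + 0*8)/(4*(0 + 8)))*(-64 + 50) + (75 + 122)) - 284 = ((-46 + (1/4)*(-1 + 0 + 0 - 24 + 0)/8)*(-14) + 197) - 284 = ((-46 + (1/4)*(1/8)*(-25))*(-14) + 197) - 284 = ((-46 - 25/32)*(-14) + 197) - 284 = (-1497/32*(-14) + 197) - 284 = (10479/16 + 197) - 284 = 13631/16 - 284 = 9087/16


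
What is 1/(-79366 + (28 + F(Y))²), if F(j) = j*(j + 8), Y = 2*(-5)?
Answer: -1/77062 ≈ -1.2977e-5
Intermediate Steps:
Y = -10
F(j) = j*(8 + j)
1/(-79366 + (28 + F(Y))²) = 1/(-79366 + (28 - 10*(8 - 10))²) = 1/(-79366 + (28 - 10*(-2))²) = 1/(-79366 + (28 + 20)²) = 1/(-79366 + 48²) = 1/(-79366 + 2304) = 1/(-77062) = -1/77062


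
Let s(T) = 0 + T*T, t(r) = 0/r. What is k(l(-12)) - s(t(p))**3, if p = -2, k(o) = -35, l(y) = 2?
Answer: -35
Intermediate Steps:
t(r) = 0
s(T) = T**2 (s(T) = 0 + T**2 = T**2)
k(l(-12)) - s(t(p))**3 = -35 - (0**2)**3 = -35 - 1*0**3 = -35 - 1*0 = -35 + 0 = -35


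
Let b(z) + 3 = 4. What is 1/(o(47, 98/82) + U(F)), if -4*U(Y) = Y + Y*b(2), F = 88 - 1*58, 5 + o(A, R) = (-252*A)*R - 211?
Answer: -41/589827 ≈ -6.9512e-5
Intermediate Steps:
b(z) = 1 (b(z) = -3 + 4 = 1)
o(A, R) = -216 - 252*A*R (o(A, R) = -5 + ((-252*A)*R - 211) = -5 + (-252*A*R - 211) = -5 + (-211 - 252*A*R) = -216 - 252*A*R)
F = 30 (F = 88 - 58 = 30)
U(Y) = -Y/2 (U(Y) = -(Y + Y*1)/4 = -(Y + Y)/4 = -Y/2)
1/(o(47, 98/82) + U(F)) = 1/((-216 - 252*47*98/82) - 1/2*30) = 1/((-216 - 252*47*98*(1/82)) - 15) = 1/((-216 - 252*47*49/41) - 15) = 1/((-216 - 580356/41) - 15) = 1/(-589212/41 - 15) = 1/(-589827/41) = -41/589827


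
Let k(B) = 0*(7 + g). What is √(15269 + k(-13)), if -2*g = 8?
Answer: √15269 ≈ 123.57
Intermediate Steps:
g = -4 (g = -½*8 = -4)
k(B) = 0 (k(B) = 0*(7 - 4) = 0*3 = 0)
√(15269 + k(-13)) = √(15269 + 0) = √15269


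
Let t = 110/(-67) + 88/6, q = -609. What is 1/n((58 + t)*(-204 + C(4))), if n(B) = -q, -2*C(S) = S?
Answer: 1/609 ≈ 0.0016420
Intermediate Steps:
C(S) = -S/2
t = 2618/201 (t = 110*(-1/67) + 88*(1/6) = -110/67 + 44/3 = 2618/201 ≈ 13.025)
n(B) = 609 (n(B) = -1*(-609) = 609)
1/n((58 + t)*(-204 + C(4))) = 1/609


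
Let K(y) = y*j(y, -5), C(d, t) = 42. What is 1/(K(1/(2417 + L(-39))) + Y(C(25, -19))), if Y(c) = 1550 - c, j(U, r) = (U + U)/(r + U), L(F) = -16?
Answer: 14410802/21731489415 ≈ 0.00066313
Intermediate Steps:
j(U, r) = 2*U/(U + r) (j(U, r) = (2*U)/(U + r) = 2*U/(U + r))
K(y) = 2*y²/(-5 + y) (K(y) = y*(2*y/(y - 5)) = y*(2*y/(-5 + y)) = 2*y²/(-5 + y))
1/(K(1/(2417 + L(-39))) + Y(C(25, -19))) = 1/(2*(1/(2417 - 16))²/(-5 + 1/(2417 - 16)) + (1550 - 1*42)) = 1/(2*(1/2401)²/(-5 + 1/2401) + (1550 - 42)) = 1/(2*(1/2401)²/(-5 + 1/2401) + 1508) = 1/(2*(1/5764801)/(-12004/2401) + 1508) = 1/(2*(1/5764801)*(-2401/12004) + 1508) = 1/(-1/14410802 + 1508) = 1/(21731489415/14410802) = 14410802/21731489415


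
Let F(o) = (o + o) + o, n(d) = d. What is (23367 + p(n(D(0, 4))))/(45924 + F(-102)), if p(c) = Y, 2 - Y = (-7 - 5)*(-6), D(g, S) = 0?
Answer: 23297/45618 ≈ 0.51070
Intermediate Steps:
Y = -70 (Y = 2 - (-7 - 5)*(-6) = 2 - (-12)*(-6) = 2 - 1*72 = 2 - 72 = -70)
p(c) = -70
F(o) = 3*o (F(o) = 2*o + o = 3*o)
(23367 + p(n(D(0, 4))))/(45924 + F(-102)) = (23367 - 70)/(45924 + 3*(-102)) = 23297/(45924 - 306) = 23297/45618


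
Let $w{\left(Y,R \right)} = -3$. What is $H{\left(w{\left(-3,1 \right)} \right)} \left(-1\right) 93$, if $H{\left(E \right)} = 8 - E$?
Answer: $-1023$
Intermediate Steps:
$H{\left(w{\left(-3,1 \right)} \right)} \left(-1\right) 93 = \left(8 - -3\right) \left(-1\right) 93 = \left(8 + 3\right) \left(-1\right) 93 = 11 \left(-1\right) 93 = \left(-11\right) 93 = -1023$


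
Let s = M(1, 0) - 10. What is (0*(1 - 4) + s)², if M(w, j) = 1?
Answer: 81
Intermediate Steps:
s = -9 (s = 1 - 10 = -9)
(0*(1 - 4) + s)² = (0*(1 - 4) - 9)² = (0*(-3) - 9)² = (0 - 9)² = (-9)² = 81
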